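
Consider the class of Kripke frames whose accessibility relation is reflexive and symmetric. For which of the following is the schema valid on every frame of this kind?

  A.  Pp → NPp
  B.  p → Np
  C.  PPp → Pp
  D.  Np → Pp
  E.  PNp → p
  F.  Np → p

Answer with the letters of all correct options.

D, E, F

Reflexive relations are serial.
(A) Pp → NPp is axiom 5, which corresponds to the euclidean property. Such an R need not be euclidean — not valid.
(B) p → Np (equivalent to ◇p→p) corresponds to R being a subset of the identity. Such an R need not be a subset of the identity, so not valid.
(C) the dual of axiom 4: valid iff R is transitive. Such an R need not be transitive — not valid.
(D) Np → Pp (axiom D) characterises the serial frames. Every such R is serial — valid.
(E) PNp → p is the dual of axiom B, which corresponds to symmetry. Every such R is symmetric — valid.
(F) axiom T: valid iff R is reflexive. Every such R is reflexive — valid.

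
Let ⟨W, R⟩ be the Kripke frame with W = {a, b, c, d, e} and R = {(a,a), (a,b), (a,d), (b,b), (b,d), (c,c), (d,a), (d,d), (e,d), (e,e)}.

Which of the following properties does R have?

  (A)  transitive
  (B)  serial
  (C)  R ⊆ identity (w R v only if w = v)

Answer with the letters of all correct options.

(A) not transitive: b R d and d R a but not b R a.
(B) serial: every world has an R-successor.
(C) not ⊆ identity: a R b with a ≠ b.

B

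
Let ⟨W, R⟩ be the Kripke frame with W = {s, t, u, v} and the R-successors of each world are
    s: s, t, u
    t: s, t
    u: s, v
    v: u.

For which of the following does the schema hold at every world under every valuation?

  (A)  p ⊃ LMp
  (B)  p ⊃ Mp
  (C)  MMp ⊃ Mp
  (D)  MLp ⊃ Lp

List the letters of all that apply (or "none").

R is not reflexive: not u R u.
R is symmetric: every R-edge is matched by its reverse.
R is not transitive: s R u and u R v but not s R v.
R is not euclidean: s R t and s R u but not t R u.
(A) p ⊃ LMp is axiom B, which corresponds to symmetry. R is symmetric — valid.
(B) p ⊃ Mp is the dual of axiom T, which corresponds to reflexivity. R is not reflexive — not valid.
(C) MMp ⊃ Mp (the dual of axiom 4) characterises the transitive frames. R is not transitive — not valid.
(D) MLp ⊃ Lp (the dual of axiom 5) characterises the euclidean frames. R is not euclidean — not valid.

A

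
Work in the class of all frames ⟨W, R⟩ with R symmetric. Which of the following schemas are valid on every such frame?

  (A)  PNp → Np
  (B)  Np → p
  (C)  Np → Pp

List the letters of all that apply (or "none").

none

(A) the dual of axiom 5: valid iff R is euclidean. Such an R need not be euclidean — not valid.
(B) Np → p is axiom T, which corresponds to reflexivity. Such an R need not be reflexive — not valid.
(C) axiom D: valid iff R is serial. Such an R need not be serial — not valid.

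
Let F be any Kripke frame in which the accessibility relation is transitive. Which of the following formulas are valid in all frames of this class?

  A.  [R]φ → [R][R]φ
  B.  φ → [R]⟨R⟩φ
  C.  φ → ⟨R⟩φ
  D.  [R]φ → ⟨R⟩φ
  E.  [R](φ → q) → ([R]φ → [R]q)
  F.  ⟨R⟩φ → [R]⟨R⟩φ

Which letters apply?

(A) [R]φ → [R][R]φ is axiom 4; it is valid on a frame exactly when R is transitive. Every such R is transitive, so valid.
(B) φ → [R]⟨R⟩φ is axiom B; it is valid on a frame exactly when R is symmetric. Such an R need not be symmetric, so not valid.
(C) φ → ⟨R⟩φ is the dual of axiom T, which corresponds to reflexivity. Such an R need not be reflexive — not valid.
(D) [R]φ → ⟨R⟩φ is axiom D, which corresponds to seriality. Such an R need not be serial — not valid.
(E) [R](φ → q) → ([R]φ → [R]q) is the K axiom; it holds on all frames — valid.
(F) ⟨R⟩φ → [R]⟨R⟩φ (axiom 5) characterises the euclidean frames. Such an R need not be euclidean — not valid.

A, E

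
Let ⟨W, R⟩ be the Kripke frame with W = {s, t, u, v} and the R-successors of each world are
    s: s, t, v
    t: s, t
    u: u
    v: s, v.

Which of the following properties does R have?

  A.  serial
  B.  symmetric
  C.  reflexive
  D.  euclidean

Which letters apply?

A, B, C

(A) serial: every world has an R-successor.
(B) symmetric: every R-edge is matched by its reverse.
(C) reflexive: each world relates to itself.
(D) not euclidean: s R t and s R v but not t R v.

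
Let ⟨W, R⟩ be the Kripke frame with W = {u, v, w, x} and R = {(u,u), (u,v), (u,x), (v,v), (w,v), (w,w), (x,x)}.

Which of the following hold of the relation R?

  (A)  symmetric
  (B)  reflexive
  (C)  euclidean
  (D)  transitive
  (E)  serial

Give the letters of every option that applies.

B, D, E

(A) not symmetric: u R v but not v R u.
(B) reflexive: each world relates to itself.
(C) not euclidean: u R v and u R u but not v R u.
(D) transitive: R is closed under composition.
(E) serial: every world has an R-successor.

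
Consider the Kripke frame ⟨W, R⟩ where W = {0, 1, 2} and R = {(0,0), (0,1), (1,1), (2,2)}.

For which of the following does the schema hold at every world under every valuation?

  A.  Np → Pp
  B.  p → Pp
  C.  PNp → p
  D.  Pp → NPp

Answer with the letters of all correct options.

R is reflexive: each world relates to itself.
R is not symmetric: 0 R 1 but not 1 R 0.
R is not euclidean: 0 R 1 and 0 R 0 but not 1 R 0.
R is serial: every world has an R-successor.
(A) Np → Pp (axiom D) characterises the serial frames. R is serial — valid.
(B) p → Pp (the dual of axiom T) characterises the reflexive frames. R is reflexive — valid.
(C) the dual of axiom B: valid iff R is symmetric. R is not symmetric — not valid.
(D) Pp → NPp (axiom 5) characterises the euclidean frames. R is not euclidean — not valid.

A, B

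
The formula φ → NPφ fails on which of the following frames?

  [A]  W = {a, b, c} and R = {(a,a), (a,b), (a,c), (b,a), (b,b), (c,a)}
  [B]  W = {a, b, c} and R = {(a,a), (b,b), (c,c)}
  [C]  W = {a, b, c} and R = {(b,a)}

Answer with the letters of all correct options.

C

The schema φ → NPφ is axiom B; it is valid on a frame iff R is symmetric.
(A) R is symmetric (every R-edge is matched by its reverse), so the schema is valid here.
(B) R is symmetric (every R-edge is matched by its reverse), so the schema is valid here.
(C) R is not symmetric (b R a but not a R b), so the schema fails here.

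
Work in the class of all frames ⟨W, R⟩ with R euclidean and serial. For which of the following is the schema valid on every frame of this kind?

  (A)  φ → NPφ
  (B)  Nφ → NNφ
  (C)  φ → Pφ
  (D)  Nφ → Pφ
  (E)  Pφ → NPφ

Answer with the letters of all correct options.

D, E

(A) φ → NPφ is axiom B, which corresponds to symmetry. Such an R need not be symmetric — not valid.
(B) axiom 4: valid iff R is transitive. Such an R need not be transitive — not valid.
(C) φ → Pφ is the dual of axiom T; it is valid on a frame exactly when R is reflexive. Such an R need not be reflexive, so not valid.
(D) Nφ → Pφ (axiom D) characterises the serial frames. Every such R is serial — valid.
(E) Pφ → NPφ is axiom 5; it is valid on a frame exactly when R is euclidean. Every such R is euclidean, so valid.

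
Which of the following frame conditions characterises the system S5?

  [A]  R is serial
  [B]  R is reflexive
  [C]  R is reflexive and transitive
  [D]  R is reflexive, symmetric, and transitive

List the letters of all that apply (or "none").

(A) this class determines D, not S5.
(B) this class determines T (= KT), not S5.
(C) this class determines S4, not S5.
(D) S5 is sound and complete for exactly this class.

D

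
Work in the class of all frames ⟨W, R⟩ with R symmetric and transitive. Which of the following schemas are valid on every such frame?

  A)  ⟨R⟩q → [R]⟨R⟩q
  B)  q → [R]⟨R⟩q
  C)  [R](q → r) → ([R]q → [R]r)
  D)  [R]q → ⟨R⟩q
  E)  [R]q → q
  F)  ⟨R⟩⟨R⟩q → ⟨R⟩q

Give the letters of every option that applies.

A, B, C, F

A symmetric transitive relation is euclidean (uRv and uRw give vRu by symmetry, then vRw by transitivity).
(A) ⟨R⟩q → [R]⟨R⟩q is axiom 5, which corresponds to the euclidean property. Every such R is euclidean — valid.
(B) q → [R]⟨R⟩q (axiom B) characterises the symmetric frames. Every such R is symmetric — valid.
(C) this is just K, valid on every normal frame.
(D) [R]q → ⟨R⟩q is axiom D; it is valid on a frame exactly when R is serial. Such an R need not be serial, so not valid.
(E) [R]q → q is axiom T, which corresponds to reflexivity. Such an R need not be reflexive — not valid.
(F) ⟨R⟩⟨R⟩q → ⟨R⟩q (the dual of axiom 4) characterises the transitive frames. Every such R is transitive — valid.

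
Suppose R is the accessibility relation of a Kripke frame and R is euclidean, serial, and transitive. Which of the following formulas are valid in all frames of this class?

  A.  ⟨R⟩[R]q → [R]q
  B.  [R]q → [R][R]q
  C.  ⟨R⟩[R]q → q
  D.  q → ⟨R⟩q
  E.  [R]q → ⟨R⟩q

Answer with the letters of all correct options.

A, B, E

(A) ⟨R⟩[R]q → [R]q (the dual of axiom 5) characterises the euclidean frames. Every such R is euclidean — valid.
(B) [R]q → [R][R]q is axiom 4, which corresponds to transitivity. Every such R is transitive — valid.
(C) the dual of axiom B: valid iff R is symmetric. Such an R need not be symmetric — not valid.
(D) q → ⟨R⟩q is the dual of axiom T; it is valid on a frame exactly when R is reflexive. Such an R need not be reflexive, so not valid.
(E) [R]q → ⟨R⟩q is axiom D; it is valid on a frame exactly when R is serial. Every such R is serial, so valid.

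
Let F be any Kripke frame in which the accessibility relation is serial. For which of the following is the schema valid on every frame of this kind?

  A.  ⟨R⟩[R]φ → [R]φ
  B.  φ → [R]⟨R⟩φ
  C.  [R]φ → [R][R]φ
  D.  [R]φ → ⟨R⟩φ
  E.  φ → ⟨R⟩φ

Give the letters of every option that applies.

D

(A) ⟨R⟩[R]φ → [R]φ (the dual of axiom 5) characterises the euclidean frames. Such an R need not be euclidean — not valid.
(B) φ → [R]⟨R⟩φ is axiom B, which corresponds to symmetry. Such an R need not be symmetric — not valid.
(C) [R]φ → [R][R]φ (axiom 4) characterises the transitive frames. Such an R need not be transitive — not valid.
(D) [R]φ → ⟨R⟩φ (axiom D) characterises the serial frames. Every such R is serial — valid.
(E) φ → ⟨R⟩φ is the dual of axiom T; it is valid on a frame exactly when R is reflexive. Such an R need not be reflexive, so not valid.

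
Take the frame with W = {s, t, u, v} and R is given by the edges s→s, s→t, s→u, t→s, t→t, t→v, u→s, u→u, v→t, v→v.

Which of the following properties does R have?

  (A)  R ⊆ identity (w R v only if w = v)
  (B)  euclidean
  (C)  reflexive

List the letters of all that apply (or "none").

C

(A) not ⊆ identity: s R t with s ≠ t.
(B) not euclidean: s R t and s R u but not t R u.
(C) reflexive: each world relates to itself.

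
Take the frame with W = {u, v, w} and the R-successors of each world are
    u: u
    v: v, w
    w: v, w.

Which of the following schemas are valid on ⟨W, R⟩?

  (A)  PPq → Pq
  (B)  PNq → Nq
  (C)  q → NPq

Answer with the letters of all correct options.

R is symmetric: every R-edge is matched by its reverse.
R is transitive: R is closed under composition.
R is euclidean: any two R-successors of the same world are R-related.
(A) PPq → Pq is the dual of axiom 4; it is valid on a frame exactly when R is transitive. R is transitive, so valid.
(B) the dual of axiom 5: valid iff R is euclidean. R is euclidean — valid.
(C) axiom B: valid iff R is symmetric. R is symmetric — valid.

A, B, C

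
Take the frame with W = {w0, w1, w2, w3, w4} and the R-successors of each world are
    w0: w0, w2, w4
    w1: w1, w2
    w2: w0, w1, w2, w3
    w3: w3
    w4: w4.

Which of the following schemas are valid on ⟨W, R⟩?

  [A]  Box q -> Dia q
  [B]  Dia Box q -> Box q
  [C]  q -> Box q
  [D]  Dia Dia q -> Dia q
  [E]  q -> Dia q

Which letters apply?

R is reflexive: each world relates to itself.
R is not transitive: w0 R w2 and w2 R w1 but not w0 R w1.
R is not euclidean: w0 R w2 and w0 R w4 but not w2 R w4.
R is serial: every world has an R-successor.
R is not a subset of the identity: w0 R w2 with w0 ≠ w2.
(A) axiom D: valid iff R is serial. R is serial — valid.
(B) Dia Box q -> Box q is the dual of axiom 5, which corresponds to the euclidean property. R is not euclidean — not valid.
(C) q -> Box q is equivalent to ◇p→p; it holds exactly when R ⊆ identity. Here R ⊄ identity — not valid.
(D) Dia Dia q -> Dia q is the dual of axiom 4, which corresponds to transitivity. R is not transitive — not valid.
(E) the dual of axiom T: valid iff R is reflexive. R is reflexive — valid.

A, E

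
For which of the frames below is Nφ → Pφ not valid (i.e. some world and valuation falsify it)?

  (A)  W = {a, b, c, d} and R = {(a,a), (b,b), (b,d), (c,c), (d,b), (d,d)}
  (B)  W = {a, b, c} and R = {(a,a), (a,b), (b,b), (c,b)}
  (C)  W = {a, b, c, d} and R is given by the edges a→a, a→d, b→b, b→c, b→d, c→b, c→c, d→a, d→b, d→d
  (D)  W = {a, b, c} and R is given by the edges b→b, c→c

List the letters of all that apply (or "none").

The schema Nφ → Pφ is axiom D; it is valid on a frame iff R is serial.
(A) R is serial (every world has an R-successor), so the schema is valid here.
(B) R is serial (every world has an R-successor), so the schema is valid here.
(C) R is serial (every world has an R-successor), so the schema is valid here.
(D) R is not serial (a has no R-successor), so the schema fails here.

D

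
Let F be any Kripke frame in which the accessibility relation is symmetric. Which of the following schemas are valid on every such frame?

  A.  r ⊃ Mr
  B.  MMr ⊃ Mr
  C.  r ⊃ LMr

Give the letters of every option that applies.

C

(A) r ⊃ Mr is the dual of axiom T; it is valid on a frame exactly when R is reflexive. Such an R need not be reflexive, so not valid.
(B) MMr ⊃ Mr is the dual of axiom 4; it is valid on a frame exactly when R is transitive. Such an R need not be transitive, so not valid.
(C) r ⊃ LMr is axiom B; it is valid on a frame exactly when R is symmetric. Every such R is symmetric, so valid.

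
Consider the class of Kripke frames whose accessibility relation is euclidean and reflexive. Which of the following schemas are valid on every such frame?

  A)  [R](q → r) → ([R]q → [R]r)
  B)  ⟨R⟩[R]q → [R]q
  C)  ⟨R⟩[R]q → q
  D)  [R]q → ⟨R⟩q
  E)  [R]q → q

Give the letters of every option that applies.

A, B, C, D, E

A reflexive euclidean relation is also symmetric (from wRw and wRv the euclidean condition gives vRw) and hence transitive; it is an equivalence relation.
(A) [R](q → r) → ([R]q → [R]r) is axiom K, valid on every Kripke frame — valid.
(B) ⟨R⟩[R]q → [R]q (the dual of axiom 5) characterises the euclidean frames. Every such R is euclidean — valid.
(C) ⟨R⟩[R]q → q (the dual of axiom B) characterises the symmetric frames. Every such R is symmetric — valid.
(D) [R]q → ⟨R⟩q is axiom D; it is valid on a frame exactly when R is serial. Every such R is serial, so valid.
(E) [R]q → q is axiom T, which corresponds to reflexivity. Every such R is reflexive — valid.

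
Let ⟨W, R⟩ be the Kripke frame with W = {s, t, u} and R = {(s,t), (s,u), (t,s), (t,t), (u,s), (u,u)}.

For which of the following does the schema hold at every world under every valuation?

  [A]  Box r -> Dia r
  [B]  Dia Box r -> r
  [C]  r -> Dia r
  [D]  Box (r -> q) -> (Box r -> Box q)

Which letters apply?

A, B, D

R is not reflexive: not s R s.
R is symmetric: every R-edge is matched by its reverse.
R is serial: every world has an R-successor.
(A) Box r -> Dia r is axiom D; it is valid on a frame exactly when R is serial. R is serial, so valid.
(B) Dia Box r -> r is the dual of axiom B; it is valid on a frame exactly when R is symmetric. R is symmetric, so valid.
(C) r -> Dia r (the dual of axiom T) characterises the reflexive frames. R is not reflexive — not valid.
(D) Box (r -> q) -> (Box r -> Box q) is the K axiom; it holds on all frames — valid.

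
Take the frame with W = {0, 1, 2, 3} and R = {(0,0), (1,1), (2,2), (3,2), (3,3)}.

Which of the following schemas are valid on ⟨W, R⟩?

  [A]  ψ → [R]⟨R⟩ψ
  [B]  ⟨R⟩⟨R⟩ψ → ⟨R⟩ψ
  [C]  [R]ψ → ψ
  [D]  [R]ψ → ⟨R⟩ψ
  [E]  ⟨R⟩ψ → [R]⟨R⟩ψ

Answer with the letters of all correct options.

R is reflexive: each world relates to itself.
R is not symmetric: 3 R 2 but not 2 R 3.
R is transitive: R is closed under composition.
R is not euclidean: 3 R 2 and 3 R 3 but not 2 R 3.
R is serial: every world has an R-successor.
(A) ψ → [R]⟨R⟩ψ is axiom B; it is valid on a frame exactly when R is symmetric. R is not symmetric, so not valid.
(B) ⟨R⟩⟨R⟩ψ → ⟨R⟩ψ is the dual of axiom 4; it is valid on a frame exactly when R is transitive. R is transitive, so valid.
(C) axiom T: valid iff R is reflexive. R is reflexive — valid.
(D) [R]ψ → ⟨R⟩ψ (axiom D) characterises the serial frames. R is serial — valid.
(E) ⟨R⟩ψ → [R]⟨R⟩ψ is axiom 5; it is valid on a frame exactly when R is euclidean. R is not euclidean, so not valid.

B, C, D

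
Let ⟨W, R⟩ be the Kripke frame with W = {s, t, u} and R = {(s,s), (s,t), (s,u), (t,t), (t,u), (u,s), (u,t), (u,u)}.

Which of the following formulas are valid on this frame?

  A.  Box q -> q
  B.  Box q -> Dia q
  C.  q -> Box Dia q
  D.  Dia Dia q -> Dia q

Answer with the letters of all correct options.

R is reflexive: each world relates to itself.
R is not symmetric: s R t but not t R s.
R is not transitive: t R u and u R s but not t R s.
R is serial: every world has an R-successor.
(A) axiom T: valid iff R is reflexive. R is reflexive — valid.
(B) Box q -> Dia q is axiom D, which corresponds to seriality. R is serial — valid.
(C) q -> Box Dia q is axiom B, which corresponds to symmetry. R is not symmetric — not valid.
(D) Dia Dia q -> Dia q is the dual of axiom 4; it is valid on a frame exactly when R is transitive. R is not transitive, so not valid.

A, B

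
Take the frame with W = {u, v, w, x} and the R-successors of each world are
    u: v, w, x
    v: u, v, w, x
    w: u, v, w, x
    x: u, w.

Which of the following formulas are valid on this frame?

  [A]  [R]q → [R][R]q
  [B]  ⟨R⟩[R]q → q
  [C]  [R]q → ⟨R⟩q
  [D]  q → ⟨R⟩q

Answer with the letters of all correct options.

C

R is not reflexive: not u R u.
R is not symmetric: v R x but not x R v.
R is not transitive: u R v and v R u but not u R u.
R is serial: every world has an R-successor.
(A) [R]q → [R][R]q is axiom 4, which corresponds to transitivity. R is not transitive — not valid.
(B) ⟨R⟩[R]q → q (the dual of axiom B) characterises the symmetric frames. R is not symmetric — not valid.
(C) [R]q → ⟨R⟩q is axiom D, which corresponds to seriality. R is serial — valid.
(D) q → ⟨R⟩q (the dual of axiom T) characterises the reflexive frames. R is not reflexive — not valid.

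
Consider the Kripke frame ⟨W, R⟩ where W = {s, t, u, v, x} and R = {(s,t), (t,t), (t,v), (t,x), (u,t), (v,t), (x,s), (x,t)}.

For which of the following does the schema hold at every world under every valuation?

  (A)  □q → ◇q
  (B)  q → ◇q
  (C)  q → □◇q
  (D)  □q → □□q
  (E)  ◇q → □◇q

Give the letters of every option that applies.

R is not reflexive: not s R s.
R is not symmetric: s R t but not t R s.
R is not transitive: s R t and t R v but not s R v.
R is not euclidean: t R v and t R x but not v R x.
R is serial: every world has an R-successor.
(A) □q → ◇q is axiom D; it is valid on a frame exactly when R is serial. R is serial, so valid.
(B) q → ◇q is the dual of axiom T, which corresponds to reflexivity. R is not reflexive — not valid.
(C) axiom B: valid iff R is symmetric. R is not symmetric — not valid.
(D) axiom 4: valid iff R is transitive. R is not transitive — not valid.
(E) ◇q → □◇q is axiom 5, which corresponds to the euclidean property. R is not euclidean — not valid.

A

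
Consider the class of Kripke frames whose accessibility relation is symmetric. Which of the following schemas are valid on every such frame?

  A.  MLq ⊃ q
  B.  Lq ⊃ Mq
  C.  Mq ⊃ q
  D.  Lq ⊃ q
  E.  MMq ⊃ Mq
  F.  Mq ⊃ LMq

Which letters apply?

A

(A) MLq ⊃ q is the dual of axiom B; it is valid on a frame exactly when R is symmetric. Every such R is symmetric, so valid.
(B) Lq ⊃ Mq is axiom D, which corresponds to seriality. Such an R need not be serial — not valid.
(C) Mq ⊃ q is the converse of T; it holds exactly when R ⊆ identity. Such an R need not be a subset of the identity — not valid.
(D) Lq ⊃ q (axiom T) characterises the reflexive frames. Such an R need not be reflexive — not valid.
(E) MMq ⊃ Mq is the dual of axiom 4; it is valid on a frame exactly when R is transitive. Such an R need not be transitive, so not valid.
(F) Mq ⊃ LMq is axiom 5, which corresponds to the euclidean property. Such an R need not be euclidean — not valid.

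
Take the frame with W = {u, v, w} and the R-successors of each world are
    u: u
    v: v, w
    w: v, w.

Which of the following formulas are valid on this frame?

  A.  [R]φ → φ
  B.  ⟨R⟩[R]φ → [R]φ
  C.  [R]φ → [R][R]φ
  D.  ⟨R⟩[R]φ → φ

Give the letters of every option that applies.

R is reflexive: each world relates to itself.
R is symmetric: every R-edge is matched by its reverse.
R is transitive: R is closed under composition.
R is euclidean: any two R-successors of the same world are R-related.
(A) [R]φ → φ is axiom T, which corresponds to reflexivity. R is reflexive — valid.
(B) ⟨R⟩[R]φ → [R]φ is the dual of axiom 5; it is valid on a frame exactly when R is euclidean. R is euclidean, so valid.
(C) [R]φ → [R][R]φ is axiom 4, which corresponds to transitivity. R is transitive — valid.
(D) ⟨R⟩[R]φ → φ is the dual of axiom B, which corresponds to symmetry. R is symmetric — valid.

A, B, C, D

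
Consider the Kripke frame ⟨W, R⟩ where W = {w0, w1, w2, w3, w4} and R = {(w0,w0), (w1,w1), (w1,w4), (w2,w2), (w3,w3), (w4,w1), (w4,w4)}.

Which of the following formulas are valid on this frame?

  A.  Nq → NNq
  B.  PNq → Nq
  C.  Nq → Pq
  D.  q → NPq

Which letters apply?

R is symmetric: every R-edge is matched by its reverse.
R is transitive: R is closed under composition.
R is euclidean: any two R-successors of the same world are R-related.
R is serial: every world has an R-successor.
(A) Nq → NNq is axiom 4, which corresponds to transitivity. R is transitive — valid.
(B) PNq → Nq is the dual of axiom 5, which corresponds to the euclidean property. R is euclidean — valid.
(C) Nq → Pq (axiom D) characterises the serial frames. R is serial — valid.
(D) q → NPq is axiom B, which corresponds to symmetry. R is symmetric — valid.

A, B, C, D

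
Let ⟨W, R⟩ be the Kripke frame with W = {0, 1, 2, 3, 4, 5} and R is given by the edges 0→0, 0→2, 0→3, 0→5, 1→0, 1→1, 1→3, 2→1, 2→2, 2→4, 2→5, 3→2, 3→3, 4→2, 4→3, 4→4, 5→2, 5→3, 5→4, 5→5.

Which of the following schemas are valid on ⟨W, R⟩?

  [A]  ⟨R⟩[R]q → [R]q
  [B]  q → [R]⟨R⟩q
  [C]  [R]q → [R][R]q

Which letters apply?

none

R is not symmetric: 0 R 2 but not 2 R 0.
R is not transitive: 0 R 2 and 2 R 1 but not 0 R 1.
R is not euclidean: 0 R 2 and 0 R 0 but not 2 R 0.
(A) ⟨R⟩[R]q → [R]q is the dual of axiom 5, which corresponds to the euclidean property. R is not euclidean — not valid.
(B) axiom B: valid iff R is symmetric. R is not symmetric — not valid.
(C) [R]q → [R][R]q (axiom 4) characterises the transitive frames. R is not transitive — not valid.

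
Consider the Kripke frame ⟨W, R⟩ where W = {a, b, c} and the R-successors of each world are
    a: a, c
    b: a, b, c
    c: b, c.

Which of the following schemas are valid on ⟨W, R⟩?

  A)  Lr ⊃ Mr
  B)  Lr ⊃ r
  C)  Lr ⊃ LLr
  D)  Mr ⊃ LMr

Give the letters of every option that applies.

A, B

R is reflexive: each world relates to itself.
R is not transitive: a R c and c R b but not a R b.
R is not euclidean: a R c and a R a but not c R a.
R is serial: every world has an R-successor.
(A) Lr ⊃ Mr is axiom D, which corresponds to seriality. R is serial — valid.
(B) Lr ⊃ r is axiom T; it is valid on a frame exactly when R is reflexive. R is reflexive, so valid.
(C) axiom 4: valid iff R is transitive. R is not transitive — not valid.
(D) Mr ⊃ LMr is axiom 5, which corresponds to the euclidean property. R is not euclidean — not valid.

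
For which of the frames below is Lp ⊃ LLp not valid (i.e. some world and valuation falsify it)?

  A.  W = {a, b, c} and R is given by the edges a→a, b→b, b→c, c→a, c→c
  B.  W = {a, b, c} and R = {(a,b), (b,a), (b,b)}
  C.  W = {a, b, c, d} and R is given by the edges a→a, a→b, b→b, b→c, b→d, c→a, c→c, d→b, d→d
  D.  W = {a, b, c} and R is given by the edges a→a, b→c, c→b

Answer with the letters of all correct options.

A, B, C, D

The schema Lp ⊃ LLp is axiom 4; it is valid on a frame iff R is transitive.
(A) R is not transitive (b R c and c R a but not b R a), so the schema fails here.
(B) R is not transitive (a R b and b R a but not a R a), so the schema fails here.
(C) R is not transitive (a R b and b R c but not a R c), so the schema fails here.
(D) R is not transitive (b R c and c R b but not b R b), so the schema fails here.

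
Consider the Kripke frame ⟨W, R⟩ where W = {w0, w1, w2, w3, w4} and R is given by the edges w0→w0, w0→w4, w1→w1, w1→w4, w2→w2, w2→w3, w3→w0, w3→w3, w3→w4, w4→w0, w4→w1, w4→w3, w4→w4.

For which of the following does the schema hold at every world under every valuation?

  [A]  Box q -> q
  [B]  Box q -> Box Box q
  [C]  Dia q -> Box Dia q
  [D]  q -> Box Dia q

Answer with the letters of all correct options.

R is reflexive: each world relates to itself.
R is not symmetric: w2 R w3 but not w3 R w2.
R is not transitive: w0 R w4 and w4 R w1 but not w0 R w1.
R is not euclidean: w2 R w3 and w2 R w2 but not w3 R w2.
(A) Box q -> q is axiom T; it is valid on a frame exactly when R is reflexive. R is reflexive, so valid.
(B) Box q -> Box Box q (axiom 4) characterises the transitive frames. R is not transitive — not valid.
(C) Dia q -> Box Dia q (axiom 5) characterises the euclidean frames. R is not euclidean — not valid.
(D) q -> Box Dia q is axiom B, which corresponds to symmetry. R is not symmetric — not valid.

A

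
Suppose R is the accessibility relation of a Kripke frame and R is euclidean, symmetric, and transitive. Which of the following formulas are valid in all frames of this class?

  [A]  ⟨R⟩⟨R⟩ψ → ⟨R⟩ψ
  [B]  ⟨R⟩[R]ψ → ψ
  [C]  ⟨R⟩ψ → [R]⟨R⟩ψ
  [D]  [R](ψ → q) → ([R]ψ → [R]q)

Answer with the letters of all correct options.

(A) ⟨R⟩⟨R⟩ψ → ⟨R⟩ψ (the dual of axiom 4) characterises the transitive frames. Every such R is transitive — valid.
(B) ⟨R⟩[R]ψ → ψ is the dual of axiom B; it is valid on a frame exactly when R is symmetric. Every such R is symmetric, so valid.
(C) ⟨R⟩ψ → [R]⟨R⟩ψ (axiom 5) characterises the euclidean frames. Every such R is euclidean — valid.
(D) [R](ψ → q) → ([R]ψ → [R]q) is the K axiom; it holds on all frames — valid.

A, B, C, D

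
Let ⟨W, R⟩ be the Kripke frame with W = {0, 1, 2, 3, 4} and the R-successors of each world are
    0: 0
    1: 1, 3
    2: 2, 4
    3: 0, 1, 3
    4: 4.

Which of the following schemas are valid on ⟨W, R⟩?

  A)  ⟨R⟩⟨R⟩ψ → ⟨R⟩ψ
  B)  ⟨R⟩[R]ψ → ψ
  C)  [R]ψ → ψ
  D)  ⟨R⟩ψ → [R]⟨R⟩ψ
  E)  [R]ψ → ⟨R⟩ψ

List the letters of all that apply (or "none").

C, E

R is reflexive: each world relates to itself.
R is not symmetric: 2 R 4 but not 4 R 2.
R is not transitive: 1 R 3 and 3 R 0 but not 1 R 0.
R is not euclidean: 2 R 4 and 2 R 2 but not 4 R 2.
R is serial: every world has an R-successor.
(A) the dual of axiom 4: valid iff R is transitive. R is not transitive — not valid.
(B) ⟨R⟩[R]ψ → ψ is the dual of axiom B, which corresponds to symmetry. R is not symmetric — not valid.
(C) [R]ψ → ψ is axiom T; it is valid on a frame exactly when R is reflexive. R is reflexive, so valid.
(D) ⟨R⟩ψ → [R]⟨R⟩ψ (axiom 5) characterises the euclidean frames. R is not euclidean — not valid.
(E) axiom D: valid iff R is serial. R is serial — valid.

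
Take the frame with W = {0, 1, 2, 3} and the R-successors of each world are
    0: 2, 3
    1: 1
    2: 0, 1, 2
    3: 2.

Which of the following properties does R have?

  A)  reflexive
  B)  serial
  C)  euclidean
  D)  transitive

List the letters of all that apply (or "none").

(A) not reflexive: not 0 R 0.
(B) serial: every world has an R-successor.
(C) not euclidean: 0 R 2 and 0 R 3 but not 2 R 3.
(D) not transitive: 0 R 2 and 2 R 0 but not 0 R 0.

B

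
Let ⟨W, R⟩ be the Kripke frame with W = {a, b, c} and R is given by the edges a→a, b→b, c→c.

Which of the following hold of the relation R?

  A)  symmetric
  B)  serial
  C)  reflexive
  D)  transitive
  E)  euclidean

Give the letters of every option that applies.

(A) symmetric: every R-edge is matched by its reverse.
(B) serial: every world has an R-successor.
(C) reflexive: each world relates to itself.
(D) transitive: R is closed under composition.
(E) euclidean: any two R-successors of the same world are R-related.

A, B, C, D, E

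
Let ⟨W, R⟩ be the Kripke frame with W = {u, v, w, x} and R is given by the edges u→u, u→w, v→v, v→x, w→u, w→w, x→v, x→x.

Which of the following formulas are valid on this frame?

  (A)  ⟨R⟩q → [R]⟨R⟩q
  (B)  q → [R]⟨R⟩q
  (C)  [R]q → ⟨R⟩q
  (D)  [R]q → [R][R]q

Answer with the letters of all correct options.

R is symmetric: every R-edge is matched by its reverse.
R is transitive: R is closed under composition.
R is euclidean: any two R-successors of the same world are R-related.
R is serial: every world has an R-successor.
(A) ⟨R⟩q → [R]⟨R⟩q (axiom 5) characterises the euclidean frames. R is euclidean — valid.
(B) q → [R]⟨R⟩q is axiom B; it is valid on a frame exactly when R is symmetric. R is symmetric, so valid.
(C) [R]q → ⟨R⟩q is axiom D; it is valid on a frame exactly when R is serial. R is serial, so valid.
(D) [R]q → [R][R]q (axiom 4) characterises the transitive frames. R is transitive — valid.

A, B, C, D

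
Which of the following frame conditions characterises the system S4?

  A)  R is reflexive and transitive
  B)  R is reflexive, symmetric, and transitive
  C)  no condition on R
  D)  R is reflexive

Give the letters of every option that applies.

A

(A) S4 is sound and complete for exactly this class.
(B) this class determines S5, not S4.
(C) this class determines K, not S4.
(D) this class determines T (= KT), not S4.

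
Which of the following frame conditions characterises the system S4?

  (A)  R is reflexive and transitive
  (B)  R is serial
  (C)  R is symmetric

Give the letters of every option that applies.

A

(A) S4 is sound and complete for exactly this class.
(B) this class determines D, not S4.
(C) this class determines KB, not S4.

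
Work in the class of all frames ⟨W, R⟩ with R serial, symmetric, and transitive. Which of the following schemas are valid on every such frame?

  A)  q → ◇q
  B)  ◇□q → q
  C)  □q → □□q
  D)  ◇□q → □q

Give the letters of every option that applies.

A, B, C, D

A serial symmetric transitive relation is reflexive (take any v with uRv; symmetry gives vRu and transitivity gives uRu), hence an equivalence relation.
(A) q → ◇q (the dual of axiom T) characterises the reflexive frames. Every such R is reflexive — valid.
(B) ◇□q → q is the dual of axiom B; it is valid on a frame exactly when R is symmetric. Every such R is symmetric, so valid.
(C) □q → □□q is axiom 4; it is valid on a frame exactly when R is transitive. Every such R is transitive, so valid.
(D) ◇□q → □q is the dual of axiom 5, which corresponds to the euclidean property. Every such R is euclidean — valid.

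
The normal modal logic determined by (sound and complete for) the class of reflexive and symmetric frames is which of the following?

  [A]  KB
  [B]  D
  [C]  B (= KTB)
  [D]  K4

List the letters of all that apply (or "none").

(A) KB is determined by the class of symmetric frames.
(B) D is determined by the class of serial frames.
(C) B (= KTB) is determined by exactly this class.
(D) K4 is determined by the class of transitive frames.

C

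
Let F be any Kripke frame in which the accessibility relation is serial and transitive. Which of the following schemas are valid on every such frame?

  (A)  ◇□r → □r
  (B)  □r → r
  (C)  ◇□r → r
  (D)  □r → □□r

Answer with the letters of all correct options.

D

(A) ◇□r → □r is the dual of axiom 5; it is valid on a frame exactly when R is euclidean. Such an R need not be euclidean, so not valid.
(B) □r → r is axiom T, which corresponds to reflexivity. Such an R need not be reflexive — not valid.
(C) the dual of axiom B: valid iff R is symmetric. Such an R need not be symmetric — not valid.
(D) □r → □□r is axiom 4; it is valid on a frame exactly when R is transitive. Every such R is transitive, so valid.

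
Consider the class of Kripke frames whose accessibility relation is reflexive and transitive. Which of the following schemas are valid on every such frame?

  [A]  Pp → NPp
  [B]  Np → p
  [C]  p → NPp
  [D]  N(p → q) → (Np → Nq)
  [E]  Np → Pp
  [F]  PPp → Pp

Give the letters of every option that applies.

Reflexive relations are serial.
(A) Pp → NPp is axiom 5, which corresponds to the euclidean property. Such an R need not be euclidean — not valid.
(B) Np → p is axiom T; it is valid on a frame exactly when R is reflexive. Every such R is reflexive, so valid.
(C) p → NPp is axiom B; it is valid on a frame exactly when R is symmetric. Such an R need not be symmetric, so not valid.
(D) N(p → q) → (Np → Nq) is axiom K, valid on every Kripke frame — valid.
(E) Np → Pp is axiom D; it is valid on a frame exactly when R is serial. Every such R is serial, so valid.
(F) the dual of axiom 4: valid iff R is transitive. Every such R is transitive — valid.

B, D, E, F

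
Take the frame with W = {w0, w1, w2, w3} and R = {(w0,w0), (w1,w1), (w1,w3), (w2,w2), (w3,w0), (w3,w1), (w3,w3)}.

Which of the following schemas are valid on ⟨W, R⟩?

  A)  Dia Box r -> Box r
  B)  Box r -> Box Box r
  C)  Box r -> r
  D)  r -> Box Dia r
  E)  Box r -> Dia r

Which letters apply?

R is reflexive: each world relates to itself.
R is not symmetric: w3 R w0 but not w0 R w3.
R is not transitive: w1 R w3 and w3 R w0 but not w1 R w0.
R is not euclidean: w3 R w0 and w3 R w1 but not w0 R w1.
R is serial: every world has an R-successor.
(A) Dia Box r -> Box r (the dual of axiom 5) characterises the euclidean frames. R is not euclidean — not valid.
(B) Box r -> Box Box r (axiom 4) characterises the transitive frames. R is not transitive — not valid.
(C) Box r -> r (axiom T) characterises the reflexive frames. R is reflexive — valid.
(D) axiom B: valid iff R is symmetric. R is not symmetric — not valid.
(E) Box r -> Dia r is axiom D, which corresponds to seriality. R is serial — valid.

C, E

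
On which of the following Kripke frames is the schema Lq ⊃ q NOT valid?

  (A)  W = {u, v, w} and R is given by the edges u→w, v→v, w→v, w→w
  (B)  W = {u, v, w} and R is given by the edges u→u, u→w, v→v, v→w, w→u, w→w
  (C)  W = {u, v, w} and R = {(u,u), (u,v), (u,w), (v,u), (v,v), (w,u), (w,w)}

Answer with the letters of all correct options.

A

The schema Lq ⊃ q is axiom T; it is valid on a frame iff R is reflexive.
(A) R is not reflexive (not u R u), so the schema fails here.
(B) R is reflexive (each world relates to itself), so the schema is valid here.
(C) R is reflexive (each world relates to itself), so the schema is valid here.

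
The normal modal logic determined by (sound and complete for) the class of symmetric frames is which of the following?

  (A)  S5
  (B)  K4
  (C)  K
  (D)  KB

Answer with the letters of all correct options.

D

(A) S5 is determined by the class of reflexive, symmetric, and transitive frames.
(B) K4 is determined by the class of transitive frames.
(C) K is determined by the class of arbitrary frames.
(D) KB is determined by exactly this class.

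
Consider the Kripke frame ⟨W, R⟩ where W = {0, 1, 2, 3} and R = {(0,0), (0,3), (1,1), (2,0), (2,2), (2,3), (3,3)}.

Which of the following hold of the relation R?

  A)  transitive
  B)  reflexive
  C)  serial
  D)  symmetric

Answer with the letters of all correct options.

(A) transitive: R is closed under composition.
(B) reflexive: each world relates to itself.
(C) serial: every world has an R-successor.
(D) not symmetric: 0 R 3 but not 3 R 0.

A, B, C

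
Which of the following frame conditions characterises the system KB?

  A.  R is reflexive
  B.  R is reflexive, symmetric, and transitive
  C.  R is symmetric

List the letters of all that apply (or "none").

C

(A) this class determines T (= KT), not KB.
(B) this class determines S5, not KB.
(C) KB is sound and complete for exactly this class.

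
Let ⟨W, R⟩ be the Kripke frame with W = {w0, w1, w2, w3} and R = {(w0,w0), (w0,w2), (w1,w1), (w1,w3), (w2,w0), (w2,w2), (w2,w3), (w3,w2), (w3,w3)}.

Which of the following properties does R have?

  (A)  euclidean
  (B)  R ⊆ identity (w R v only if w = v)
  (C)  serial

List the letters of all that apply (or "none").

C

(A) not euclidean: w1 R w3 and w1 R w1 but not w3 R w1.
(B) not ⊆ identity: w0 R w2 with w0 ≠ w2.
(C) serial: every world has an R-successor.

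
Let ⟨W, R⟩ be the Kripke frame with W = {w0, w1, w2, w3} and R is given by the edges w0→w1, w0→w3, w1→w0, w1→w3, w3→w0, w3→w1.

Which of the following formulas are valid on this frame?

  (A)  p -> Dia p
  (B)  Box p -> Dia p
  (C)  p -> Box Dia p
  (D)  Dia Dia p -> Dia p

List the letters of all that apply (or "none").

R is not reflexive: not w0 R w0.
R is symmetric: every R-edge is matched by its reverse.
R is not transitive: w0 R w1 and w1 R w0 but not w0 R w0.
R is not serial: w2 has no R-successor.
(A) the dual of axiom T: valid iff R is reflexive. R is not reflexive — not valid.
(B) Box p -> Dia p (axiom D) characterises the serial frames. R is not serial — not valid.
(C) axiom B: valid iff R is symmetric. R is symmetric — valid.
(D) Dia Dia p -> Dia p (the dual of axiom 4) characterises the transitive frames. R is not transitive — not valid.

C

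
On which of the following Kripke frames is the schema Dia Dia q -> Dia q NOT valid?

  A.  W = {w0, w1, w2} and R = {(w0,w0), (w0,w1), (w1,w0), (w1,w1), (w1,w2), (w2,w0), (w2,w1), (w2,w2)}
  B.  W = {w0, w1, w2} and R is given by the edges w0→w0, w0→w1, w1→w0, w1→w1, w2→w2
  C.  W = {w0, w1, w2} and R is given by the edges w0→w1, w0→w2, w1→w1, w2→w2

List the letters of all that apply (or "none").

The schema Dia Dia q -> Dia q is the dual of axiom 4; it is valid on a frame iff R is transitive.
(A) R is not transitive (w0 R w1 and w1 R w2 but not w0 R w2), so the schema fails here.
(B) R is transitive (R is closed under composition), so the schema is valid here.
(C) R is transitive (R is closed under composition), so the schema is valid here.

A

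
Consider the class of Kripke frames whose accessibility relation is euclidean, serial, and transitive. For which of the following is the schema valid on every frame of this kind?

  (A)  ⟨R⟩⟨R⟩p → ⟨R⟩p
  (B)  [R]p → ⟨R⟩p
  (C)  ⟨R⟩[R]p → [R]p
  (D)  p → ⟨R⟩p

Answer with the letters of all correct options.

A, B, C

(A) ⟨R⟩⟨R⟩p → ⟨R⟩p is the dual of axiom 4; it is valid on a frame exactly when R is transitive. Every such R is transitive, so valid.
(B) [R]p → ⟨R⟩p is axiom D, which corresponds to seriality. Every such R is serial — valid.
(C) ⟨R⟩[R]p → [R]p (the dual of axiom 5) characterises the euclidean frames. Every such R is euclidean — valid.
(D) p → ⟨R⟩p is the dual of axiom T, which corresponds to reflexivity. Such an R need not be reflexive — not valid.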